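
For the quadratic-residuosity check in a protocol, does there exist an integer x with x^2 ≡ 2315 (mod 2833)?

2833 ≡ 1 (mod 4), so quadratic reciprocity gives (2315/2833) = (2833/2315). Reduce: 2833 ≡ 518 (mod 2315). Now have (518/2315).
Factor out 2: 518 = 2·259. Since 2315 ≡ 3 (mod 8), (2/2315) = -1. Now have -(259/2315).
Both 259 ≡ 3 and 2315 ≡ 3 (mod 4), so reciprocity gives (259/2315) = -(2315/259). Reduce: 2315 ≡ 243 (mod 259). Now have (243/259).
Both 243 ≡ 3 and 259 ≡ 3 (mod 4), so reciprocity gives (243/259) = -(259/243). Reduce: 259 ≡ 16 (mod 243). Now have -(16/243).
Factor out 2: 16 = 2^4. Since 243 ≡ 3 (mod 8), (2/243) = -1, and (2/243)^4 = +1. Now have -(1/243).
(1/243) = 1. Collecting the sign factors: -1.
The Legendre symbol is -1, so x^2 ≡ 2315 (mod 2833) has no solution.

no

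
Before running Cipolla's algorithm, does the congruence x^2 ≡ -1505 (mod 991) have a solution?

yes

Reduce the numerator: -1505 ≡ 477 (mod 991), so (-1505/991) = (477/991).
477 ≡ 1 (mod 4), so quadratic reciprocity gives (477/991) = (991/477). Reduce: 991 ≡ 37 (mod 477). Now have (37/477).
37 ≡ 1 (mod 4), so quadratic reciprocity gives (37/477) = (477/37). Reduce: 477 ≡ 33 (mod 37). Now have (33/37).
33 ≡ 1 (mod 4), so quadratic reciprocity gives (33/37) = (37/33). Reduce: 37 ≡ 4 (mod 33). Now have (4/33).
Factor out 2: 4 = 2^2. Since 33 ≡ 1 (mod 8), (2/33) = +1, and (2/33)^2 = +1. Now have (1/33).
(1/33) = 1. Collecting the sign factors: 1.
The Legendre symbol is 1, so x^2 ≡ -1505 (mod 991) has solution.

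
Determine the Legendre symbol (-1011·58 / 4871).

By multiplicativity, (-1011·58 / 4871) = (-1011 / 4871)·(58 / 4871).
First factor (-1011 / 4871):
Pull out -1: (-1011 / 4871) = (-1 / 4871)·(1011 / 4871). Since 4871 ≡ 3 (mod 4), (-1 / 4871) = -1. Now have -(1011 / 4871).
Both 1011 ≡ 3 and 4871 ≡ 3 (mod 4), so reciprocity gives (1011 / 4871) = -(4871 / 1011). Reduce: 4871 ≡ 827 (mod 1011). Now have (827 / 1011).
Both 827 ≡ 3 and 1011 ≡ 3 (mod 4), so reciprocity gives (827 / 1011) = -(1011 / 827). Reduce: 1011 ≡ 184 (mod 827). Now have -(184 / 827).
Factor out 2: 184 = 2^3·23. Since 827 ≡ 3 (mod 8), (2 / 827) = -1, and (2 / 827)^3 = -1. Now have (23 / 827).
Both 23 ≡ 3 and 827 ≡ 3 (mod 4), so reciprocity gives (23 / 827) = -(827 / 23). Reduce: 827 ≡ 22 (mod 23). Now have -(22 / 23).
Factor out 2: 22 = 2·11. Since 23 ≡ 7 (mod 8), (2 / 23) = +1. Now have -(11 / 23).
Both 11 ≡ 3 and 23 ≡ 3 (mod 4), so reciprocity gives (11 / 23) = -(23 / 11). Reduce: 23 ≡ 1 (mod 11). Now have (1 / 11).
(1 / 11) = 1. Collecting the sign factors: 1.
Second factor (58 / 4871):
Factor out 2: 58 = 2·29. Since 4871 ≡ 7 (mod 8), (2 / 4871) = +1. Now have (29 / 4871).
29 ≡ 1 (mod 4), so quadratic reciprocity gives (29 / 4871) = (4871 / 29). Reduce: 4871 ≡ 28 (mod 29). Now have (28 / 29).
Factor out 2: 28 = 2^2·7. Since 29 ≡ 5 (mod 8), (2 / 29) = -1, and (2 / 29)^2 = +1. Now have (7 / 29).
29 ≡ 1 (mod 4), so quadratic reciprocity gives (7 / 29) = (29 / 7). Reduce: 29 ≡ 1 (mod 7). Now have (1 / 7).
(1 / 7) = 1. Collecting the sign factors: 1.
Product: (1)·(1) = 1.

1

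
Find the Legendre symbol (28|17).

Reduce the numerator: 28 ≡ 11 (mod 17), so (28|17) = (11|17).
17 ≡ 1 (mod 4), so quadratic reciprocity gives (11|17) = (17|11). Reduce: 17 ≡ 6 (mod 11). Now have (6|11).
Factor out 2: 6 = 2·3. Since 11 ≡ 3 (mod 8), (2|11) = -1. Now have -(3|11).
Both 3 ≡ 3 and 11 ≡ 3 (mod 4), so reciprocity gives (3|11) = -(11|3). Reduce: 11 ≡ 2 (mod 3). Now have (2|3).
Factor out 2: 2 = 2. Since 3 ≡ 3 (mod 8), (2|3) = -1. Now have -(1|3).
(1|3) = 1. Collecting the sign factors: -1.

-1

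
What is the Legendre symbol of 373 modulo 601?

(373/601)
  = (601/373)    [QR: 373 ≡ 1 mod 4, sign kept]
  = (228/373)    [601 ≡ 228 mod 373]
  = (57/373)    [373 ≡ 5 mod 8 ⇒ (2/373)^2 = +1]
  = (373/57)    [QR: 57 ≡ 1 mod 4, sign kept]
  = (31/57)    [373 ≡ 31 mod 57]
  = (57/31)    [QR: 57 ≡ 1 mod 4, sign kept]
  = (26/31)    [57 ≡ 26 mod 31]
  = (13/31)    [31 ≡ 7 mod 8 ⇒ (2/31) = +1]
  = (31/13)    [QR: 13 ≡ 1 mod 4, sign kept]
  = (5/13)    [31 ≡ 5 mod 13]
  = (13/5)    [QR: 5 ≡ 1 mod 4, sign kept]
  = (3/5)    [13 ≡ 3 mod 5]
  = (5/3)    [QR: 5 ≡ 1 mod 4, sign kept]
  = (2/3)    [5 ≡ 2 mod 3]
  = -(1/3)    [3 ≡ 3 mod 8 ⇒ (2/3) = -1]
  = -1    [(1/3) = 1]

-1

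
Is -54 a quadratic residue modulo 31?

Reduce the numerator: -54 ≡ 8 (mod 31), so (-54/31) = (8/31).
Factor out 2: 8 = 2^3. Since 31 ≡ 7 (mod 8), (2/31) = +1, and (2/31)^3 = +1. Now have (1/31).
(1/31) = 1. Collecting the sign factors: 1.
(-54/31) = 1, and 31 is prime, so -54 is a quadratic residue mod 31.

yes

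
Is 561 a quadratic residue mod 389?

Reduce the numerator: 561 ≡ 172 (mod 389), so (561/389) = (172/389).
Factor out 2: 172 = 2^2·43. Since 389 ≡ 5 (mod 8), (2/389) = -1, and (2/389)^2 = +1. Now have (43/389).
389 ≡ 1 (mod 4), so quadratic reciprocity gives (43/389) = (389/43). Reduce: 389 ≡ 2 (mod 43). Now have (2/43).
Factor out 2: 2 = 2. Since 43 ≡ 3 (mod 8), (2/43) = -1. Now have -(1/43).
(1/43) = 1. Collecting the sign factors: -1.
(561/389) = -1, and 389 is prime, so 561 is not a quadratic residue mod 389.

no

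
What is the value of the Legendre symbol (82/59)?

Reduce the numerator: 82 ≡ 23 (mod 59), so (82/59) = (23/59).
Both 23 ≡ 3 and 59 ≡ 3 (mod 4), so reciprocity gives (23/59) = -(59/23). Reduce: 59 ≡ 13 (mod 23). Now have -(13/23).
13 ≡ 1 (mod 4), so quadratic reciprocity gives (13/23) = (23/13). Reduce: 23 ≡ 10 (mod 13). Now have -(10/13).
Factor out 2: 10 = 2·5. Since 13 ≡ 5 (mod 8), (2/13) = -1. Now have (5/13).
5 ≡ 1 (mod 4), so quadratic reciprocity gives (5/13) = (13/5). Reduce: 13 ≡ 3 (mod 5). Now have (3/5).
5 ≡ 1 (mod 4), so quadratic reciprocity gives (3/5) = (5/3). Reduce: 5 ≡ 2 (mod 3). Now have (2/3).
Factor out 2: 2 = 2. Since 3 ≡ 3 (mod 8), (2/3) = -1. Now have -(1/3).
(1/3) = 1. Collecting the sign factors: -1.

-1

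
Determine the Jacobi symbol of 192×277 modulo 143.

By multiplicativity, (192·277 / 143) = (192 / 143)·(277 / 143).
First factor (192 / 143):
(192 / 143)
  = (49 / 143)    [192 ≡ 49 mod 143]
  = (143 / 49)    [QR: 49 ≡ 1 mod 4, sign kept]
  = (45 / 49)    [143 ≡ 45 mod 49]
  = (49 / 45)    [QR: 45 ≡ 1 mod 4, sign kept]
  = (4 / 45)    [49 ≡ 4 mod 45]
  = (1 / 45)    [45 ≡ 5 mod 8 ⇒ (2 / 45)^2 = +1]
  = 1    [(1 / 45) = 1]
Second factor (277 / 143):
(277 / 143)
  = (134 / 143)    [277 ≡ 134 mod 143]
  = (67 / 143)    [143 ≡ 7 mod 8 ⇒ (2 / 143) = +1]
  = -(143 / 67)    [QR: both ≡ 3 mod 4, sign flips]
  = -(9 / 67)    [143 ≡ 9 mod 67]
  = -(67 / 9)    [QR: 9 ≡ 1 mod 4, sign kept]
  = -(4 / 9)    [67 ≡ 4 mod 9]
  = -(1 / 9)    [9 ≡ 1 mod 8 ⇒ (2 / 9)^2 = +1]
  = -1    [(1 / 9) = 1]
Product: (1)·(-1) = -1.

-1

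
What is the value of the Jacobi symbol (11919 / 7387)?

Reduce the numerator: 11919 ≡ 4532 (mod 7387), so (11919 / 7387) = (4532 / 7387).
Factor out 2: 4532 = 2^2·1133. Since 7387 ≡ 3 (mod 8), (2 / 7387) = -1, and (2 / 7387)^2 = +1. Now have (1133 / 7387).
1133 ≡ 1 (mod 4), so quadratic reciprocity gives (1133 / 7387) = (7387 / 1133). Reduce: 7387 ≡ 589 (mod 1133). Now have (589 / 1133).
589 ≡ 1 (mod 4), so quadratic reciprocity gives (589 / 1133) = (1133 / 589). Reduce: 1133 ≡ 544 (mod 589). Now have (544 / 589).
Factor out 2: 544 = 2^5·17. Since 589 ≡ 5 (mod 8), (2 / 589) = -1, and (2 / 589)^5 = -1. Now have -(17 / 589).
17 ≡ 1 (mod 4), so quadratic reciprocity gives (17 / 589) = (589 / 17). Reduce: 589 ≡ 11 (mod 17). Now have -(11 / 17).
17 ≡ 1 (mod 4), so quadratic reciprocity gives (11 / 17) = (17 / 11). Reduce: 17 ≡ 6 (mod 11). Now have -(6 / 11).
Factor out 2: 6 = 2·3. Since 11 ≡ 3 (mod 8), (2 / 11) = -1. Now have (3 / 11).
Both 3 ≡ 3 and 11 ≡ 3 (mod 4), so reciprocity gives (3 / 11) = -(11 / 3). Reduce: 11 ≡ 2 (mod 3). Now have -(2 / 3).
Factor out 2: 2 = 2. Since 3 ≡ 3 (mod 8), (2 / 3) = -1. Now have (1 / 3).
(1 / 3) = 1. Collecting the sign factors: 1.

1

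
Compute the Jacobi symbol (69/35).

-1

(69/35)
  = (34/35)    [69 ≡ 34 mod 35]
  = -(17/35)    [35 ≡ 3 mod 8 ⇒ (2/35) = -1]
  = -(35/17)    [QR: 17 ≡ 1 mod 4, sign kept]
  = -(1/17)    [35 ≡ 1 mod 17]
  = -1    [(1/17) = 1]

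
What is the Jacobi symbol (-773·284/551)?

1

By multiplicativity, (-773·284/551) = (-773/551)·(284/551).
First factor (-773/551):
(-773/551)
  = -(773/551)    [551 ≡ 3 mod 4 ⇒ (-1/551) = -1]
  = -(222/551)    [773 ≡ 222 mod 551]
  = -(111/551)    [551 ≡ 7 mod 8 ⇒ (2/551) = +1]
  = (551/111)    [QR: both ≡ 3 mod 4, sign flips]
  = (107/111)    [551 ≡ 107 mod 111]
  = -(111/107)    [QR: both ≡ 3 mod 4, sign flips]
  = -(4/107)    [111 ≡ 4 mod 107]
  = -(1/107)    [107 ≡ 3 mod 8 ⇒ (2/107)^2 = +1]
  = -1    [(1/107) = 1]
Second factor (284/551):
(284/551)
  = (71/551)    [551 ≡ 7 mod 8 ⇒ (2/551)^2 = +1]
  = -(551/71)    [QR: both ≡ 3 mod 4, sign flips]
  = -(54/71)    [551 ≡ 54 mod 71]
  = -(27/71)    [71 ≡ 7 mod 8 ⇒ (2/71) = +1]
  = (71/27)    [QR: both ≡ 3 mod 4, sign flips]
  = (17/27)    [71 ≡ 17 mod 27]
  = (27/17)    [QR: 17 ≡ 1 mod 4, sign kept]
  = (10/17)    [27 ≡ 10 mod 17]
  = (5/17)    [17 ≡ 1 mod 8 ⇒ (2/17) = +1]
  = (17/5)    [QR: 5 ≡ 1 mod 4, sign kept]
  = (2/5)    [17 ≡ 2 mod 5]
  = -(1/5)    [5 ≡ 5 mod 8 ⇒ (2/5) = -1]
  = -1    [(1/5) = 1]
Product: (-1)·(-1) = 1.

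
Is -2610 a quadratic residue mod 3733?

no

Pull out -1: (-2610|3733) = (-1|3733)·(2610|3733). Since 3733 ≡ 1 (mod 4), (-1|3733) = +1. Now have (2610|3733).
Factor out 2: 2610 = 2·1305. Since 3733 ≡ 5 (mod 8), (2|3733) = -1. Now have -(1305|3733).
1305 ≡ 1 (mod 4), so quadratic reciprocity gives (1305|3733) = (3733|1305). Reduce: 3733 ≡ 1123 (mod 1305). Now have -(1123|1305).
1305 ≡ 1 (mod 4), so quadratic reciprocity gives (1123|1305) = (1305|1123). Reduce: 1305 ≡ 182 (mod 1123). Now have -(182|1123).
Factor out 2: 182 = 2·91. Since 1123 ≡ 3 (mod 8), (2|1123) = -1. Now have (91|1123).
Both 91 ≡ 3 and 1123 ≡ 3 (mod 4), so reciprocity gives (91|1123) = -(1123|91). Reduce: 1123 ≡ 31 (mod 91). Now have -(31|91).
Both 31 ≡ 3 and 91 ≡ 3 (mod 4), so reciprocity gives (31|91) = -(91|31). Reduce: 91 ≡ 29 (mod 31). Now have (29|31).
29 ≡ 1 (mod 4), so quadratic reciprocity gives (29|31) = (31|29). Reduce: 31 ≡ 2 (mod 29). Now have (2|29).
Factor out 2: 2 = 2. Since 29 ≡ 5 (mod 8), (2|29) = -1. Now have -(1|29).
(1|29) = 1. Collecting the sign factors: -1.
The Legendre symbol is -1, so x^2 ≡ -2610 (mod 3733) has no solution.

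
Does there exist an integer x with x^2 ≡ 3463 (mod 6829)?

6829 ≡ 1 (mod 4), so quadratic reciprocity gives (3463|6829) = (6829|3463). Reduce: 6829 ≡ 3366 (mod 3463). Now have (3366|3463).
Factor out 2: 3366 = 2·1683. Since 3463 ≡ 7 (mod 8), (2|3463) = +1. Now have (1683|3463).
Both 1683 ≡ 3 and 3463 ≡ 3 (mod 4), so reciprocity gives (1683|3463) = -(3463|1683). Reduce: 3463 ≡ 97 (mod 1683). Now have -(97|1683).
97 ≡ 1 (mod 4), so quadratic reciprocity gives (97|1683) = (1683|97). Reduce: 1683 ≡ 34 (mod 97). Now have -(34|97).
Factor out 2: 34 = 2·17. Since 97 ≡ 1 (mod 8), (2|97) = +1. Now have -(17|97).
17 ≡ 1 (mod 4), so quadratic reciprocity gives (17|97) = (97|17). Reduce: 97 ≡ 12 (mod 17). Now have -(12|17).
Factor out 2: 12 = 2^2·3. Since 17 ≡ 1 (mod 8), (2|17) = +1, and (2|17)^2 = +1. Now have -(3|17).
17 ≡ 1 (mod 4), so quadratic reciprocity gives (3|17) = (17|3). Reduce: 17 ≡ 2 (mod 3). Now have -(2|3).
Factor out 2: 2 = 2. Since 3 ≡ 3 (mod 8), (2|3) = -1. Now have (1|3).
(1|3) = 1. Collecting the sign factors: 1.
The Legendre symbol is 1, so x^2 ≡ 3463 (mod 6829) has solution.

yes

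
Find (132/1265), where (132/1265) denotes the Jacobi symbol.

Factor out 2: 132 = 2^2·33. Since 1265 ≡ 1 (mod 8), (2/1265) = +1, and (2/1265)^2 = +1. Now have (33/1265).
33 ≡ 1 (mod 4), so quadratic reciprocity gives (33/1265) = (1265/33). Reduce: 1265 ≡ 11 (mod 33). Now have (11/33).
33 ≡ 1 (mod 4), so quadratic reciprocity gives (11/33) = (33/11). Reduce: 33 ≡ 0 (mod 11). Now have (0/11).
The numerator is now 0 with denominator 11 > 1: the symbol is 0.

0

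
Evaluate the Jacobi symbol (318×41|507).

0

By multiplicativity, (318·41|507) = (318|507)·(41|507).
First factor (318|507):
Factor out 2: 318 = 2·159. Since 507 ≡ 3 (mod 8), (2|507) = -1. Now have -(159|507).
Both 159 ≡ 3 and 507 ≡ 3 (mod 4), so reciprocity gives (159|507) = -(507|159). Reduce: 507 ≡ 30 (mod 159). Now have (30|159).
Factor out 2: 30 = 2·15. Since 159 ≡ 7 (mod 8), (2|159) = +1. Now have (15|159).
Both 15 ≡ 3 and 159 ≡ 3 (mod 4), so reciprocity gives (15|159) = -(159|15). Reduce: 159 ≡ 9 (mod 15). Now have -(9|15).
9 ≡ 1 (mod 4), so quadratic reciprocity gives (9|15) = (15|9). Reduce: 15 ≡ 6 (mod 9). Now have -(6|9).
Factor out 2: 6 = 2·3. Since 9 ≡ 1 (mod 8), (2|9) = +1. Now have -(3|9).
9 ≡ 1 (mod 4), so quadratic reciprocity gives (3|9) = (9|3). Reduce: 9 ≡ 0 (mod 3). Now have -(0|3).
The numerator is now 0 with denominator 3 > 1: the symbol is 0.
Second factor (41|507):
41 ≡ 1 (mod 4), so quadratic reciprocity gives (41|507) = (507|41). Reduce: 507 ≡ 15 (mod 41). Now have (15|41).
41 ≡ 1 (mod 4), so quadratic reciprocity gives (15|41) = (41|15). Reduce: 41 ≡ 11 (mod 15). Now have (11|15).
Both 11 ≡ 3 and 15 ≡ 3 (mod 4), so reciprocity gives (11|15) = -(15|11). Reduce: 15 ≡ 4 (mod 11). Now have -(4|11).
Factor out 2: 4 = 2^2. Since 11 ≡ 3 (mod 8), (2|11) = -1, and (2|11)^2 = +1. Now have -(1|11).
(1|11) = 1. Collecting the sign factors: -1.
Product: (0)·(-1) = 0.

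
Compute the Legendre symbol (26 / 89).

-1

Factor out 2: 26 = 2·13. Since 89 ≡ 1 (mod 8), (2 / 89) = +1. Now have (13 / 89).
13 ≡ 1 (mod 4), so quadratic reciprocity gives (13 / 89) = (89 / 13). Reduce: 89 ≡ 11 (mod 13). Now have (11 / 13).
13 ≡ 1 (mod 4), so quadratic reciprocity gives (11 / 13) = (13 / 11). Reduce: 13 ≡ 2 (mod 11). Now have (2 / 11).
Factor out 2: 2 = 2. Since 11 ≡ 3 (mod 8), (2 / 11) = -1. Now have -(1 / 11).
(1 / 11) = 1. Collecting the sign factors: -1.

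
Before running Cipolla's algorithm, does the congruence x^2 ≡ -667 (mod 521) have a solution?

(-667/521)
  = (667/521)    [521 ≡ 1 mod 4 ⇒ (-1/521) = +1]
  = (146/521)    [667 ≡ 146 mod 521]
  = (73/521)    [521 ≡ 1 mod 8 ⇒ (2/521) = +1]
  = (521/73)    [QR: 73 ≡ 1 mod 4, sign kept]
  = (10/73)    [521 ≡ 10 mod 73]
  = (5/73)    [73 ≡ 1 mod 8 ⇒ (2/73) = +1]
  = (73/5)    [QR: 5 ≡ 1 mod 4, sign kept]
  = (3/5)    [73 ≡ 3 mod 5]
  = (5/3)    [QR: 5 ≡ 1 mod 4, sign kept]
  = (2/3)    [5 ≡ 2 mod 3]
  = -(1/3)    [3 ≡ 3 mod 8 ⇒ (2/3) = -1]
  = -1    [(1/3) = 1]
(-667/521) = -1, and 521 is prime, so -667 is not a quadratic residue mod 521.

no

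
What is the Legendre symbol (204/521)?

1

(204/521)
  = (51/521)    [521 ≡ 1 mod 8 ⇒ (2/521)^2 = +1]
  = (521/51)    [QR: 521 ≡ 1 mod 4, sign kept]
  = (11/51)    [521 ≡ 11 mod 51]
  = -(51/11)    [QR: both ≡ 3 mod 4, sign flips]
  = -(7/11)    [51 ≡ 7 mod 11]
  = (11/7)    [QR: both ≡ 3 mod 4, sign flips]
  = (4/7)    [11 ≡ 4 mod 7]
  = (1/7)    [7 ≡ 7 mod 8 ⇒ (2/7)^2 = +1]
  = 1    [(1/7) = 1]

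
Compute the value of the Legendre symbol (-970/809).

1

(-970/809)
  = (970/809)    [809 ≡ 1 mod 4 ⇒ (-1/809) = +1]
  = (161/809)    [970 ≡ 161 mod 809]
  = (809/161)    [QR: 161 ≡ 1 mod 4, sign kept]
  = (4/161)    [809 ≡ 4 mod 161]
  = (1/161)    [161 ≡ 1 mod 8 ⇒ (2/161)^2 = +1]
  = 1    [(1/161) = 1]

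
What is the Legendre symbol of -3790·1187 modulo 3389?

By multiplicativity, (-3790·1187/3389) = (-3790/3389)·(1187/3389).
First factor (-3790/3389):
Reduce the numerator: -3790 ≡ 2988 (mod 3389), so (-3790/3389) = (2988/3389).
Factor out 2: 2988 = 2^2·747. Since 3389 ≡ 5 (mod 8), (2/3389) = -1, and (2/3389)^2 = +1. Now have (747/3389).
3389 ≡ 1 (mod 4), so quadratic reciprocity gives (747/3389) = (3389/747). Reduce: 3389 ≡ 401 (mod 747). Now have (401/747).
401 ≡ 1 (mod 4), so quadratic reciprocity gives (401/747) = (747/401). Reduce: 747 ≡ 346 (mod 401). Now have (346/401).
Factor out 2: 346 = 2·173. Since 401 ≡ 1 (mod 8), (2/401) = +1. Now have (173/401).
173 ≡ 1 (mod 4), so quadratic reciprocity gives (173/401) = (401/173). Reduce: 401 ≡ 55 (mod 173). Now have (55/173).
173 ≡ 1 (mod 4), so quadratic reciprocity gives (55/173) = (173/55). Reduce: 173 ≡ 8 (mod 55). Now have (8/55).
Factor out 2: 8 = 2^3. Since 55 ≡ 7 (mod 8), (2/55) = +1, and (2/55)^3 = +1. Now have (1/55).
(1/55) = 1. Collecting the sign factors: 1.
Second factor (1187/3389):
3389 ≡ 1 (mod 4), so quadratic reciprocity gives (1187/3389) = (3389/1187). Reduce: 3389 ≡ 1015 (mod 1187). Now have (1015/1187).
Both 1015 ≡ 3 and 1187 ≡ 3 (mod 4), so reciprocity gives (1015/1187) = -(1187/1015). Reduce: 1187 ≡ 172 (mod 1015). Now have -(172/1015).
Factor out 2: 172 = 2^2·43. Since 1015 ≡ 7 (mod 8), (2/1015) = +1, and (2/1015)^2 = +1. Now have -(43/1015).
Both 43 ≡ 3 and 1015 ≡ 3 (mod 4), so reciprocity gives (43/1015) = -(1015/43). Reduce: 1015 ≡ 26 (mod 43). Now have (26/43).
Factor out 2: 26 = 2·13. Since 43 ≡ 3 (mod 8), (2/43) = -1. Now have -(13/43).
13 ≡ 1 (mod 4), so quadratic reciprocity gives (13/43) = (43/13). Reduce: 43 ≡ 4 (mod 13). Now have -(4/13).
Factor out 2: 4 = 2^2. Since 13 ≡ 5 (mod 8), (2/13) = -1, and (2/13)^2 = +1. Now have -(1/13).
(1/13) = 1. Collecting the sign factors: -1.
Product: (1)·(-1) = -1.

-1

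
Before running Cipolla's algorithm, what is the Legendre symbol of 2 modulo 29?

(2/29)
  = -(1/29)    [29 ≡ 5 mod 8 ⇒ (2/29) = -1]
  = -1    [(1/29) = 1]

-1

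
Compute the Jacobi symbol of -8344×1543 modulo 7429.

1

By multiplicativity, (-8344·1543/7429) = (-8344/7429)·(1543/7429).
First factor (-8344/7429):
(-8344/7429)
  = (6514/7429)    [-8344 ≡ 6514 mod 7429]
  = -(3257/7429)    [7429 ≡ 5 mod 8 ⇒ (2/7429) = -1]
  = -(7429/3257)    [QR: 3257 ≡ 1 mod 4, sign kept]
  = -(915/3257)    [7429 ≡ 915 mod 3257]
  = -(3257/915)    [QR: 3257 ≡ 1 mod 4, sign kept]
  = -(512/915)    [3257 ≡ 512 mod 915]
  = (1/915)    [915 ≡ 3 mod 8 ⇒ (2/915)^9 = -1]
  = 1    [(1/915) = 1]
Second factor (1543/7429):
(1543/7429)
  = (7429/1543)    [QR: 7429 ≡ 1 mod 4, sign kept]
  = (1257/1543)    [7429 ≡ 1257 mod 1543]
  = (1543/1257)    [QR: 1257 ≡ 1 mod 4, sign kept]
  = (286/1257)    [1543 ≡ 286 mod 1257]
  = (143/1257)    [1257 ≡ 1 mod 8 ⇒ (2/1257) = +1]
  = (1257/143)    [QR: 1257 ≡ 1 mod 4, sign kept]
  = (113/143)    [1257 ≡ 113 mod 143]
  = (143/113)    [QR: 113 ≡ 1 mod 4, sign kept]
  = (30/113)    [143 ≡ 30 mod 113]
  = (15/113)    [113 ≡ 1 mod 8 ⇒ (2/113) = +1]
  = (113/15)    [QR: 113 ≡ 1 mod 4, sign kept]
  = (8/15)    [113 ≡ 8 mod 15]
  = (1/15)    [15 ≡ 7 mod 8 ⇒ (2/15)^3 = +1]
  = 1    [(1/15) = 1]
Product: (1)·(1) = 1.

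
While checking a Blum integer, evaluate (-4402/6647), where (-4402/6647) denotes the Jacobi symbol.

(-4402/6647)
  = (2245/6647)    [-4402 ≡ 2245 mod 6647]
  = (6647/2245)    [QR: 2245 ≡ 1 mod 4, sign kept]
  = (2157/2245)    [6647 ≡ 2157 mod 2245]
  = (2245/2157)    [QR: 2157 ≡ 1 mod 4, sign kept]
  = (88/2157)    [2245 ≡ 88 mod 2157]
  = -(11/2157)    [2157 ≡ 5 mod 8 ⇒ (2/2157)^3 = -1]
  = -(2157/11)    [QR: 2157 ≡ 1 mod 4, sign kept]
  = -(1/11)    [2157 ≡ 1 mod 11]
  = -1    [(1/11) = 1]

-1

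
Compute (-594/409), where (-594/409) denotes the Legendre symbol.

-1

Reduce the numerator: -594 ≡ 224 (mod 409), so (-594/409) = (224/409).
Factor out 2: 224 = 2^5·7. Since 409 ≡ 1 (mod 8), (2/409) = +1, and (2/409)^5 = +1. Now have (7/409).
409 ≡ 1 (mod 4), so quadratic reciprocity gives (7/409) = (409/7). Reduce: 409 ≡ 3 (mod 7). Now have (3/7).
Both 3 ≡ 3 and 7 ≡ 3 (mod 4), so reciprocity gives (3/7) = -(7/3). Reduce: 7 ≡ 1 (mod 3). Now have -(1/3).
(1/3) = 1. Collecting the sign factors: -1.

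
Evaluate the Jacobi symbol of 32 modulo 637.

-1

Factor out 2: 32 = 2^5. Since 637 ≡ 5 (mod 8), (2|637) = -1, and (2|637)^5 = -1. Now have -(1|637).
(1|637) = 1. Collecting the sign factors: -1.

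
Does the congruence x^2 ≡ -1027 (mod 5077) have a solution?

Pull out -1: (-1027|5077) = (-1|5077)·(1027|5077). Since 5077 ≡ 1 (mod 4), (-1|5077) = +1. Now have (1027|5077).
5077 ≡ 1 (mod 4), so quadratic reciprocity gives (1027|5077) = (5077|1027). Reduce: 5077 ≡ 969 (mod 1027). Now have (969|1027).
969 ≡ 1 (mod 4), so quadratic reciprocity gives (969|1027) = (1027|969). Reduce: 1027 ≡ 58 (mod 969). Now have (58|969).
Factor out 2: 58 = 2·29. Since 969 ≡ 1 (mod 8), (2|969) = +1. Now have (29|969).
29 ≡ 1 (mod 4), so quadratic reciprocity gives (29|969) = (969|29). Reduce: 969 ≡ 12 (mod 29). Now have (12|29).
Factor out 2: 12 = 2^2·3. Since 29 ≡ 5 (mod 8), (2|29) = -1, and (2|29)^2 = +1. Now have (3|29).
29 ≡ 1 (mod 4), so quadratic reciprocity gives (3|29) = (29|3). Reduce: 29 ≡ 2 (mod 3). Now have (2|3).
Factor out 2: 2 = 2. Since 3 ≡ 3 (mod 8), (2|3) = -1. Now have -(1|3).
(1|3) = 1. Collecting the sign factors: -1.
(-1027|5077) = -1, and 5077 is prime, so -1027 is not a quadratic residue mod 5077.

no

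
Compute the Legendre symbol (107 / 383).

-1

Both 107 ≡ 3 and 383 ≡ 3 (mod 4), so reciprocity gives (107 / 383) = -(383 / 107). Reduce: 383 ≡ 62 (mod 107). Now have -(62 / 107).
Factor out 2: 62 = 2·31. Since 107 ≡ 3 (mod 8), (2 / 107) = -1. Now have (31 / 107).
Both 31 ≡ 3 and 107 ≡ 3 (mod 4), so reciprocity gives (31 / 107) = -(107 / 31). Reduce: 107 ≡ 14 (mod 31). Now have -(14 / 31).
Factor out 2: 14 = 2·7. Since 31 ≡ 7 (mod 8), (2 / 31) = +1. Now have -(7 / 31).
Both 7 ≡ 3 and 31 ≡ 3 (mod 4), so reciprocity gives (7 / 31) = -(31 / 7). Reduce: 31 ≡ 3 (mod 7). Now have (3 / 7).
Both 3 ≡ 3 and 7 ≡ 3 (mod 4), so reciprocity gives (3 / 7) = -(7 / 3). Reduce: 7 ≡ 1 (mod 3). Now have -(1 / 3).
(1 / 3) = 1. Collecting the sign factors: -1.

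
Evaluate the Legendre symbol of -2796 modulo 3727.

Pull out -1: (-2796|3727) = (-1|3727)·(2796|3727). Since 3727 ≡ 3 (mod 4), (-1|3727) = -1. Now have -(2796|3727).
Factor out 2: 2796 = 2^2·699. Since 3727 ≡ 7 (mod 8), (2|3727) = +1, and (2|3727)^2 = +1. Now have -(699|3727).
Both 699 ≡ 3 and 3727 ≡ 3 (mod 4), so reciprocity gives (699|3727) = -(3727|699). Reduce: 3727 ≡ 232 (mod 699). Now have (232|699).
Factor out 2: 232 = 2^3·29. Since 699 ≡ 3 (mod 8), (2|699) = -1, and (2|699)^3 = -1. Now have -(29|699).
29 ≡ 1 (mod 4), so quadratic reciprocity gives (29|699) = (699|29). Reduce: 699 ≡ 3 (mod 29). Now have -(3|29).
29 ≡ 1 (mod 4), so quadratic reciprocity gives (3|29) = (29|3). Reduce: 29 ≡ 2 (mod 3). Now have -(2|3).
Factor out 2: 2 = 2. Since 3 ≡ 3 (mod 8), (2|3) = -1. Now have (1|3).
(1|3) = 1. Collecting the sign factors: 1.

1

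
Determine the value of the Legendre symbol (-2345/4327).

Reduce the numerator: -2345 ≡ 1982 (mod 4327), so (-2345/4327) = (1982/4327).
Factor out 2: 1982 = 2·991. Since 4327 ≡ 7 (mod 8), (2/4327) = +1. Now have (991/4327).
Both 991 ≡ 3 and 4327 ≡ 3 (mod 4), so reciprocity gives (991/4327) = -(4327/991). Reduce: 4327 ≡ 363 (mod 991). Now have -(363/991).
Both 363 ≡ 3 and 991 ≡ 3 (mod 4), so reciprocity gives (363/991) = -(991/363). Reduce: 991 ≡ 265 (mod 363). Now have (265/363).
265 ≡ 1 (mod 4), so quadratic reciprocity gives (265/363) = (363/265). Reduce: 363 ≡ 98 (mod 265). Now have (98/265).
Factor out 2: 98 = 2·49. Since 265 ≡ 1 (mod 8), (2/265) = +1. Now have (49/265).
49 ≡ 1 (mod 4), so quadratic reciprocity gives (49/265) = (265/49). Reduce: 265 ≡ 20 (mod 49). Now have (20/49).
Factor out 2: 20 = 2^2·5. Since 49 ≡ 1 (mod 8), (2/49) = +1, and (2/49)^2 = +1. Now have (5/49).
5 ≡ 1 (mod 4), so quadratic reciprocity gives (5/49) = (49/5). Reduce: 49 ≡ 4 (mod 5). Now have (4/5).
Factor out 2: 4 = 2^2. Since 5 ≡ 5 (mod 8), (2/5) = -1, and (2/5)^2 = +1. Now have (1/5).
(1/5) = 1. Collecting the sign factors: 1.

1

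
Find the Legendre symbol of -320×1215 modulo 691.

1

By multiplicativity, (-320·1215/691) = (-320/691)·(1215/691).
First factor (-320/691):
(-320/691)
  = -(320/691)    [691 ≡ 3 mod 4 ⇒ (-1/691) = -1]
  = -(5/691)    [691 ≡ 3 mod 8 ⇒ (2/691)^6 = +1]
  = -(691/5)    [QR: 5 ≡ 1 mod 4, sign kept]
  = -(1/5)    [691 ≡ 1 mod 5]
  = -1    [(1/5) = 1]
Second factor (1215/691):
(1215/691)
  = (524/691)    [1215 ≡ 524 mod 691]
  = (131/691)    [691 ≡ 3 mod 8 ⇒ (2/691)^2 = +1]
  = -(691/131)    [QR: both ≡ 3 mod 4, sign flips]
  = -(36/131)    [691 ≡ 36 mod 131]
  = -(9/131)    [131 ≡ 3 mod 8 ⇒ (2/131)^2 = +1]
  = -(131/9)    [QR: 9 ≡ 1 mod 4, sign kept]
  = -(5/9)    [131 ≡ 5 mod 9]
  = -(9/5)    [QR: 5 ≡ 1 mod 4, sign kept]
  = -(4/5)    [9 ≡ 4 mod 5]
  = -(1/5)    [5 ≡ 5 mod 8 ⇒ (2/5)^2 = +1]
  = -1    [(1/5) = 1]
Product: (-1)·(-1) = 1.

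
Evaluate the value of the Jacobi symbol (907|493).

1

(907|493)
  = (414|493)    [907 ≡ 414 mod 493]
  = -(207|493)    [493 ≡ 5 mod 8 ⇒ (2|493) = -1]
  = -(493|207)    [QR: 493 ≡ 1 mod 4, sign kept]
  = -(79|207)    [493 ≡ 79 mod 207]
  = (207|79)    [QR: both ≡ 3 mod 4, sign flips]
  = (49|79)    [207 ≡ 49 mod 79]
  = (79|49)    [QR: 49 ≡ 1 mod 4, sign kept]
  = (30|49)    [79 ≡ 30 mod 49]
  = (15|49)    [49 ≡ 1 mod 8 ⇒ (2|49) = +1]
  = (49|15)    [QR: 49 ≡ 1 mod 4, sign kept]
  = (4|15)    [49 ≡ 4 mod 15]
  = (1|15)    [15 ≡ 7 mod 8 ⇒ (2|15)^2 = +1]
  = 1    [(1|15) = 1]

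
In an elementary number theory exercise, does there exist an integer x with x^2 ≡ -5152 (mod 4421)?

yes

(-5152|4421)
  = (3690|4421)    [-5152 ≡ 3690 mod 4421]
  = -(1845|4421)    [4421 ≡ 5 mod 8 ⇒ (2|4421) = -1]
  = -(4421|1845)    [QR: 1845 ≡ 1 mod 4, sign kept]
  = -(731|1845)    [4421 ≡ 731 mod 1845]
  = -(1845|731)    [QR: 1845 ≡ 1 mod 4, sign kept]
  = -(383|731)    [1845 ≡ 383 mod 731]
  = (731|383)    [QR: both ≡ 3 mod 4, sign flips]
  = (348|383)    [731 ≡ 348 mod 383]
  = (87|383)    [383 ≡ 7 mod 8 ⇒ (2|383)^2 = +1]
  = -(383|87)    [QR: both ≡ 3 mod 4, sign flips]
  = -(35|87)    [383 ≡ 35 mod 87]
  = (87|35)    [QR: both ≡ 3 mod 4, sign flips]
  = (17|35)    [87 ≡ 17 mod 35]
  = (35|17)    [QR: 17 ≡ 1 mod 4, sign kept]
  = (1|17)    [35 ≡ 1 mod 17]
  = 1    [(1|17) = 1]
(-5152|4421) = 1, and 4421 is prime, so -5152 is a quadratic residue mod 4421.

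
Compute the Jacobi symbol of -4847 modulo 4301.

Pull out -1: (-4847 / 4301) = (-1 / 4301)·(4847 / 4301). Since 4301 ≡ 1 (mod 4), (-1 / 4301) = +1. Now have (4847 / 4301).
Reduce the numerator: 4847 ≡ 546 (mod 4301), so (4847 / 4301) = (546 / 4301).
Factor out 2: 546 = 2·273. Since 4301 ≡ 5 (mod 8), (2 / 4301) = -1. Now have -(273 / 4301).
273 ≡ 1 (mod 4), so quadratic reciprocity gives (273 / 4301) = (4301 / 273). Reduce: 4301 ≡ 206 (mod 273). Now have -(206 / 273).
Factor out 2: 206 = 2·103. Since 273 ≡ 1 (mod 8), (2 / 273) = +1. Now have -(103 / 273).
273 ≡ 1 (mod 4), so quadratic reciprocity gives (103 / 273) = (273 / 103). Reduce: 273 ≡ 67 (mod 103). Now have -(67 / 103).
Both 67 ≡ 3 and 103 ≡ 3 (mod 4), so reciprocity gives (67 / 103) = -(103 / 67). Reduce: 103 ≡ 36 (mod 67). Now have (36 / 67).
Factor out 2: 36 = 2^2·9. Since 67 ≡ 3 (mod 8), (2 / 67) = -1, and (2 / 67)^2 = +1. Now have (9 / 67).
9 ≡ 1 (mod 4), so quadratic reciprocity gives (9 / 67) = (67 / 9). Reduce: 67 ≡ 4 (mod 9). Now have (4 / 9).
Factor out 2: 4 = 2^2. Since 9 ≡ 1 (mod 8), (2 / 9) = +1, and (2 / 9)^2 = +1. Now have (1 / 9).
(1 / 9) = 1. Collecting the sign factors: 1.

1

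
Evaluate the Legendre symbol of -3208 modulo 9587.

-1

Pull out -1: (-3208/9587) = (-1/9587)·(3208/9587). Since 9587 ≡ 3 (mod 4), (-1/9587) = -1. Now have -(3208/9587).
Factor out 2: 3208 = 2^3·401. Since 9587 ≡ 3 (mod 8), (2/9587) = -1, and (2/9587)^3 = -1. Now have (401/9587).
401 ≡ 1 (mod 4), so quadratic reciprocity gives (401/9587) = (9587/401). Reduce: 9587 ≡ 364 (mod 401). Now have (364/401).
Factor out 2: 364 = 2^2·91. Since 401 ≡ 1 (mod 8), (2/401) = +1, and (2/401)^2 = +1. Now have (91/401).
401 ≡ 1 (mod 4), so quadratic reciprocity gives (91/401) = (401/91). Reduce: 401 ≡ 37 (mod 91). Now have (37/91).
37 ≡ 1 (mod 4), so quadratic reciprocity gives (37/91) = (91/37). Reduce: 91 ≡ 17 (mod 37). Now have (17/37).
17 ≡ 1 (mod 4), so quadratic reciprocity gives (17/37) = (37/17). Reduce: 37 ≡ 3 (mod 17). Now have (3/17).
17 ≡ 1 (mod 4), so quadratic reciprocity gives (3/17) = (17/3). Reduce: 17 ≡ 2 (mod 3). Now have (2/3).
Factor out 2: 2 = 2. Since 3 ≡ 3 (mod 8), (2/3) = -1. Now have -(1/3).
(1/3) = 1. Collecting the sign factors: -1.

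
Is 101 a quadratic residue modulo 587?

101 ≡ 1 (mod 4), so quadratic reciprocity gives (101|587) = (587|101). Reduce: 587 ≡ 82 (mod 101). Now have (82|101).
Factor out 2: 82 = 2·41. Since 101 ≡ 5 (mod 8), (2|101) = -1. Now have -(41|101).
41 ≡ 1 (mod 4), so quadratic reciprocity gives (41|101) = (101|41). Reduce: 101 ≡ 19 (mod 41). Now have -(19|41).
41 ≡ 1 (mod 4), so quadratic reciprocity gives (19|41) = (41|19). Reduce: 41 ≡ 3 (mod 19). Now have -(3|19).
Both 3 ≡ 3 and 19 ≡ 3 (mod 4), so reciprocity gives (3|19) = -(19|3). Reduce: 19 ≡ 1 (mod 3). Now have (1|3).
(1|3) = 1. Collecting the sign factors: 1.
The Legendre symbol is 1, so x^2 ≡ 101 (mod 587) has solution.

yes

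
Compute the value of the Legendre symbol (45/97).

-1

(45/97)
  = (97/45)    [QR: 45 ≡ 1 mod 4, sign kept]
  = (7/45)    [97 ≡ 7 mod 45]
  = (45/7)    [QR: 45 ≡ 1 mod 4, sign kept]
  = (3/7)    [45 ≡ 3 mod 7]
  = -(7/3)    [QR: both ≡ 3 mod 4, sign flips]
  = -(1/3)    [7 ≡ 1 mod 3]
  = -1    [(1/3) = 1]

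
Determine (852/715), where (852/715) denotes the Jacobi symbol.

(852/715)
  = (137/715)    [852 ≡ 137 mod 715]
  = (715/137)    [QR: 137 ≡ 1 mod 4, sign kept]
  = (30/137)    [715 ≡ 30 mod 137]
  = (15/137)    [137 ≡ 1 mod 8 ⇒ (2/137) = +1]
  = (137/15)    [QR: 137 ≡ 1 mod 4, sign kept]
  = (2/15)    [137 ≡ 2 mod 15]
  = (1/15)    [15 ≡ 7 mod 8 ⇒ (2/15) = +1]
  = 1    [(1/15) = 1]

1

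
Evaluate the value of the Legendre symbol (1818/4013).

Factor out 2: 1818 = 2·909. Since 4013 ≡ 5 (mod 8), (2/4013) = -1. Now have -(909/4013).
909 ≡ 1 (mod 4), so quadratic reciprocity gives (909/4013) = (4013/909). Reduce: 4013 ≡ 377 (mod 909). Now have -(377/909).
377 ≡ 1 (mod 4), so quadratic reciprocity gives (377/909) = (909/377). Reduce: 909 ≡ 155 (mod 377). Now have -(155/377).
377 ≡ 1 (mod 4), so quadratic reciprocity gives (155/377) = (377/155). Reduce: 377 ≡ 67 (mod 155). Now have -(67/155).
Both 67 ≡ 3 and 155 ≡ 3 (mod 4), so reciprocity gives (67/155) = -(155/67). Reduce: 155 ≡ 21 (mod 67). Now have (21/67).
21 ≡ 1 (mod 4), so quadratic reciprocity gives (21/67) = (67/21). Reduce: 67 ≡ 4 (mod 21). Now have (4/21).
Factor out 2: 4 = 2^2. Since 21 ≡ 5 (mod 8), (2/21) = -1, and (2/21)^2 = +1. Now have (1/21).
(1/21) = 1. Collecting the sign factors: 1.

1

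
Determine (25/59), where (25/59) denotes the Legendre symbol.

25 ≡ 1 (mod 4), so quadratic reciprocity gives (25/59) = (59/25). Reduce: 59 ≡ 9 (mod 25). Now have (9/25).
9 ≡ 1 (mod 4), so quadratic reciprocity gives (9/25) = (25/9). Reduce: 25 ≡ 7 (mod 9). Now have (7/9).
9 ≡ 1 (mod 4), so quadratic reciprocity gives (7/9) = (9/7). Reduce: 9 ≡ 2 (mod 7). Now have (2/7).
Factor out 2: 2 = 2. Since 7 ≡ 7 (mod 8), (2/7) = +1. Now have (1/7).
(1/7) = 1. Collecting the sign factors: 1.

1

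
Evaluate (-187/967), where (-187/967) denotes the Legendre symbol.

-1

Reduce the numerator: -187 ≡ 780 (mod 967), so (-187/967) = (780/967).
Factor out 2: 780 = 2^2·195. Since 967 ≡ 7 (mod 8), (2/967) = +1, and (2/967)^2 = +1. Now have (195/967).
Both 195 ≡ 3 and 967 ≡ 3 (mod 4), so reciprocity gives (195/967) = -(967/195). Reduce: 967 ≡ 187 (mod 195). Now have -(187/195).
Both 187 ≡ 3 and 195 ≡ 3 (mod 4), so reciprocity gives (187/195) = -(195/187). Reduce: 195 ≡ 8 (mod 187). Now have (8/187).
Factor out 2: 8 = 2^3. Since 187 ≡ 3 (mod 8), (2/187) = -1, and (2/187)^3 = -1. Now have -(1/187).
(1/187) = 1. Collecting the sign factors: -1.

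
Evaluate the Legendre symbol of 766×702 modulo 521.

By multiplicativity, (766·702|521) = (766|521)·(702|521).
First factor (766|521):
(766|521)
  = (245|521)    [766 ≡ 245 mod 521]
  = (521|245)    [QR: 245 ≡ 1 mod 4, sign kept]
  = (31|245)    [521 ≡ 31 mod 245]
  = (245|31)    [QR: 245 ≡ 1 mod 4, sign kept]
  = (28|31)    [245 ≡ 28 mod 31]
  = (7|31)    [31 ≡ 7 mod 8 ⇒ (2|31)^2 = +1]
  = -(31|7)    [QR: both ≡ 3 mod 4, sign flips]
  = -(3|7)    [31 ≡ 3 mod 7]
  = (7|3)    [QR: both ≡ 3 mod 4, sign flips]
  = (1|3)    [7 ≡ 1 mod 3]
  = 1    [(1|3) = 1]
Second factor (702|521):
(702|521)
  = (181|521)    [702 ≡ 181 mod 521]
  = (521|181)    [QR: 181 ≡ 1 mod 4, sign kept]
  = (159|181)    [521 ≡ 159 mod 181]
  = (181|159)    [QR: 181 ≡ 1 mod 4, sign kept]
  = (22|159)    [181 ≡ 22 mod 159]
  = (11|159)    [159 ≡ 7 mod 8 ⇒ (2|159) = +1]
  = -(159|11)    [QR: both ≡ 3 mod 4, sign flips]
  = -(5|11)    [159 ≡ 5 mod 11]
  = -(11|5)    [QR: 5 ≡ 1 mod 4, sign kept]
  = -(1|5)    [11 ≡ 1 mod 5]
  = -1    [(1|5) = 1]
Product: (1)·(-1) = -1.

-1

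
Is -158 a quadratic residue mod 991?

no

(-158/991)
  = (833/991)    [-158 ≡ 833 mod 991]
  = (991/833)    [QR: 833 ≡ 1 mod 4, sign kept]
  = (158/833)    [991 ≡ 158 mod 833]
  = (79/833)    [833 ≡ 1 mod 8 ⇒ (2/833) = +1]
  = (833/79)    [QR: 833 ≡ 1 mod 4, sign kept]
  = (43/79)    [833 ≡ 43 mod 79]
  = -(79/43)    [QR: both ≡ 3 mod 4, sign flips]
  = -(36/43)    [79 ≡ 36 mod 43]
  = -(9/43)    [43 ≡ 3 mod 8 ⇒ (2/43)^2 = +1]
  = -(43/9)    [QR: 9 ≡ 1 mod 4, sign kept]
  = -(7/9)    [43 ≡ 7 mod 9]
  = -(9/7)    [QR: 9 ≡ 1 mod 4, sign kept]
  = -(2/7)    [9 ≡ 2 mod 7]
  = -(1/7)    [7 ≡ 7 mod 8 ⇒ (2/7) = +1]
  = -1    [(1/7) = 1]
(-158/991) = -1, and 991 is prime, so -158 is not a quadratic residue mod 991.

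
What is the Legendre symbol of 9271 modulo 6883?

1

(9271|6883)
  = (2388|6883)    [9271 ≡ 2388 mod 6883]
  = (597|6883)    [6883 ≡ 3 mod 8 ⇒ (2|6883)^2 = +1]
  = (6883|597)    [QR: 597 ≡ 1 mod 4, sign kept]
  = (316|597)    [6883 ≡ 316 mod 597]
  = (79|597)    [597 ≡ 5 mod 8 ⇒ (2|597)^2 = +1]
  = (597|79)    [QR: 597 ≡ 1 mod 4, sign kept]
  = (44|79)    [597 ≡ 44 mod 79]
  = (11|79)    [79 ≡ 7 mod 8 ⇒ (2|79)^2 = +1]
  = -(79|11)    [QR: both ≡ 3 mod 4, sign flips]
  = -(2|11)    [79 ≡ 2 mod 11]
  = (1|11)    [11 ≡ 3 mod 8 ⇒ (2|11) = -1]
  = 1    [(1|11) = 1]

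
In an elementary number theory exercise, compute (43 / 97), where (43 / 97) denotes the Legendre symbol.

1

97 ≡ 1 (mod 4), so quadratic reciprocity gives (43 / 97) = (97 / 43). Reduce: 97 ≡ 11 (mod 43). Now have (11 / 43).
Both 11 ≡ 3 and 43 ≡ 3 (mod 4), so reciprocity gives (11 / 43) = -(43 / 11). Reduce: 43 ≡ 10 (mod 11). Now have -(10 / 11).
Factor out 2: 10 = 2·5. Since 11 ≡ 3 (mod 8), (2 / 11) = -1. Now have (5 / 11).
5 ≡ 1 (mod 4), so quadratic reciprocity gives (5 / 11) = (11 / 5). Reduce: 11 ≡ 1 (mod 5). Now have (1 / 5).
(1 / 5) = 1. Collecting the sign factors: 1.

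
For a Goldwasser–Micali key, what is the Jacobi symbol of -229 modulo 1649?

1

Reduce the numerator: -229 ≡ 1420 (mod 1649), so (-229/1649) = (1420/1649).
Factor out 2: 1420 = 2^2·355. Since 1649 ≡ 1 (mod 8), (2/1649) = +1, and (2/1649)^2 = +1. Now have (355/1649).
1649 ≡ 1 (mod 4), so quadratic reciprocity gives (355/1649) = (1649/355). Reduce: 1649 ≡ 229 (mod 355). Now have (229/355).
229 ≡ 1 (mod 4), so quadratic reciprocity gives (229/355) = (355/229). Reduce: 355 ≡ 126 (mod 229). Now have (126/229).
Factor out 2: 126 = 2·63. Since 229 ≡ 5 (mod 8), (2/229) = -1. Now have -(63/229).
229 ≡ 1 (mod 4), so quadratic reciprocity gives (63/229) = (229/63). Reduce: 229 ≡ 40 (mod 63). Now have -(40/63).
Factor out 2: 40 = 2^3·5. Since 63 ≡ 7 (mod 8), (2/63) = +1, and (2/63)^3 = +1. Now have -(5/63).
5 ≡ 1 (mod 4), so quadratic reciprocity gives (5/63) = (63/5). Reduce: 63 ≡ 3 (mod 5). Now have -(3/5).
5 ≡ 1 (mod 4), so quadratic reciprocity gives (3/5) = (5/3). Reduce: 5 ≡ 2 (mod 3). Now have -(2/3).
Factor out 2: 2 = 2. Since 3 ≡ 3 (mod 8), (2/3) = -1. Now have (1/3).
(1/3) = 1. Collecting the sign factors: 1.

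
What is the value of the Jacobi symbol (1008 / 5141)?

Factor out 2: 1008 = 2^4·63. Since 5141 ≡ 5 (mod 8), (2 / 5141) = -1, and (2 / 5141)^4 = +1. Now have (63 / 5141).
5141 ≡ 1 (mod 4), so quadratic reciprocity gives (63 / 5141) = (5141 / 63). Reduce: 5141 ≡ 38 (mod 63). Now have (38 / 63).
Factor out 2: 38 = 2·19. Since 63 ≡ 7 (mod 8), (2 / 63) = +1. Now have (19 / 63).
Both 19 ≡ 3 and 63 ≡ 3 (mod 4), so reciprocity gives (19 / 63) = -(63 / 19). Reduce: 63 ≡ 6 (mod 19). Now have -(6 / 19).
Factor out 2: 6 = 2·3. Since 19 ≡ 3 (mod 8), (2 / 19) = -1. Now have (3 / 19).
Both 3 ≡ 3 and 19 ≡ 3 (mod 4), so reciprocity gives (3 / 19) = -(19 / 3). Reduce: 19 ≡ 1 (mod 3). Now have -(1 / 3).
(1 / 3) = 1. Collecting the sign factors: -1.

-1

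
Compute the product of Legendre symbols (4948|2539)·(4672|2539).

By multiplicativity, (4948·4672|2539) = (4948|2539)·(4672|2539).
First factor (4948|2539):
(4948|2539)
  = (2409|2539)    [4948 ≡ 2409 mod 2539]
  = (2539|2409)    [QR: 2409 ≡ 1 mod 4, sign kept]
  = (130|2409)    [2539 ≡ 130 mod 2409]
  = (65|2409)    [2409 ≡ 1 mod 8 ⇒ (2|2409) = +1]
  = (2409|65)    [QR: 65 ≡ 1 mod 4, sign kept]
  = (4|65)    [2409 ≡ 4 mod 65]
  = (1|65)    [65 ≡ 1 mod 8 ⇒ (2|65)^2 = +1]
  = 1    [(1|65) = 1]
Second factor (4672|2539):
(4672|2539)
  = (2133|2539)    [4672 ≡ 2133 mod 2539]
  = (2539|2133)    [QR: 2133 ≡ 1 mod 4, sign kept]
  = (406|2133)    [2539 ≡ 406 mod 2133]
  = -(203|2133)    [2133 ≡ 5 mod 8 ⇒ (2|2133) = -1]
  = -(2133|203)    [QR: 2133 ≡ 1 mod 4, sign kept]
  = -(103|203)    [2133 ≡ 103 mod 203]
  = (203|103)    [QR: both ≡ 3 mod 4, sign flips]
  = (100|103)    [203 ≡ 100 mod 103]
  = (25|103)    [103 ≡ 7 mod 8 ⇒ (2|103)^2 = +1]
  = (103|25)    [QR: 25 ≡ 1 mod 4, sign kept]
  = (3|25)    [103 ≡ 3 mod 25]
  = (25|3)    [QR: 25 ≡ 1 mod 4, sign kept]
  = (1|3)    [25 ≡ 1 mod 3]
  = 1    [(1|3) = 1]
Product: (1)·(1) = 1.

1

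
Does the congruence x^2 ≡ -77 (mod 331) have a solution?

(-77/331)
  = -(77/331)    [331 ≡ 3 mod 4 ⇒ (-1/331) = -1]
  = -(331/77)    [QR: 77 ≡ 1 mod 4, sign kept]
  = -(23/77)    [331 ≡ 23 mod 77]
  = -(77/23)    [QR: 77 ≡ 1 mod 4, sign kept]
  = -(8/23)    [77 ≡ 8 mod 23]
  = -(1/23)    [23 ≡ 7 mod 8 ⇒ (2/23)^3 = +1]
  = -1    [(1/23) = 1]
(-77/331) = -1, and 331 is prime, so -77 is not a quadratic residue mod 331.

no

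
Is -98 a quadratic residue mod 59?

Pull out -1: (-98/59) = (-1/59)·(98/59). Since 59 ≡ 3 (mod 4), (-1/59) = -1. Now have -(98/59).
Reduce the numerator: 98 ≡ 39 (mod 59), so (98/59) = (39/59).
Both 39 ≡ 3 and 59 ≡ 3 (mod 4), so reciprocity gives (39/59) = -(59/39). Reduce: 59 ≡ 20 (mod 39). Now have (20/39).
Factor out 2: 20 = 2^2·5. Since 39 ≡ 7 (mod 8), (2/39) = +1, and (2/39)^2 = +1. Now have (5/39).
5 ≡ 1 (mod 4), so quadratic reciprocity gives (5/39) = (39/5). Reduce: 39 ≡ 4 (mod 5). Now have (4/5).
Factor out 2: 4 = 2^2. Since 5 ≡ 5 (mod 8), (2/5) = -1, and (2/5)^2 = +1. Now have (1/5).
(1/5) = 1. Collecting the sign factors: 1.
(-98/59) = 1, and 59 is prime, so -98 is a quadratic residue mod 59.

yes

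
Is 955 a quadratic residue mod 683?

(955/683)
  = (272/683)    [955 ≡ 272 mod 683]
  = (17/683)    [683 ≡ 3 mod 8 ⇒ (2/683)^4 = +1]
  = (683/17)    [QR: 17 ≡ 1 mod 4, sign kept]
  = (3/17)    [683 ≡ 3 mod 17]
  = (17/3)    [QR: 17 ≡ 1 mod 4, sign kept]
  = (2/3)    [17 ≡ 2 mod 3]
  = -(1/3)    [3 ≡ 3 mod 8 ⇒ (2/3) = -1]
  = -1    [(1/3) = 1]
(955/683) = -1, and 683 is prime, so 955 is not a quadratic residue mod 683.

no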